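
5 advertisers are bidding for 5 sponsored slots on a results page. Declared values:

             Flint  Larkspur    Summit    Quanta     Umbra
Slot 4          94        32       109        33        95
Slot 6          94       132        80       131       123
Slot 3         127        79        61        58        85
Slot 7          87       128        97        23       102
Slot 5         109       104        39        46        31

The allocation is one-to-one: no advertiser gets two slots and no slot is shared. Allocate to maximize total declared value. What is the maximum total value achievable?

Maximum total: $573

This is a one-to-one assignment (maximum-weight bipartite matching).
Optimal: Flint→Slot 3 ($127), Larkspur→Slot 5 ($104), Summit→Slot 4 ($109), Quanta→Slot 6 ($131), Umbra→Slot 7 ($102) — total 127+104+109+131+102 = $573.
Row-greedy (each advertiser in turn takes its best remaining slot) gives $516, worse by 57.
Swapping Flint↔Larkspur (Flint→Slot 5 $109, Larkspur→Slot 3 $79) loses 43.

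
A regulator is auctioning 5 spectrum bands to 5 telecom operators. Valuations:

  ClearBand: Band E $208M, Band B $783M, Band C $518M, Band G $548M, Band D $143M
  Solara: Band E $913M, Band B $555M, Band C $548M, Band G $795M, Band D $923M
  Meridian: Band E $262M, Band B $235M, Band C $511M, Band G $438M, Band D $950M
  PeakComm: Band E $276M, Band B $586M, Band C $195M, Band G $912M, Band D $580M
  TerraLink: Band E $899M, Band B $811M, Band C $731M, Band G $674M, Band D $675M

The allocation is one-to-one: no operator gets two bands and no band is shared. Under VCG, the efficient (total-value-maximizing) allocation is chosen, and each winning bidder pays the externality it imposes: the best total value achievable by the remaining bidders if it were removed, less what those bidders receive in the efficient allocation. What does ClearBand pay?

ClearBand pays $80M.

Efficient allocation: ClearBand→Band B ($783M), Solara→Band E ($913M), Meridian→Band D ($950M), PeakComm→Band G ($912M), TerraLink→Band C ($731M); total welfare W = $4289M.
ClearBand receives Band B at value $783M, so the others get W − 783 = $3506M.
Without ClearBand: best allocation of the remaining 4 bidders over all 5 bands is Solara→Band E ($913M), Meridian→Band D ($950M), PeakComm→Band G ($912M), TerraLink→Band B ($811M), total $3586M.
VCG payment = (others' best without ClearBand) − (others' welfare with ClearBand) = 3586 − 3506 = $80M.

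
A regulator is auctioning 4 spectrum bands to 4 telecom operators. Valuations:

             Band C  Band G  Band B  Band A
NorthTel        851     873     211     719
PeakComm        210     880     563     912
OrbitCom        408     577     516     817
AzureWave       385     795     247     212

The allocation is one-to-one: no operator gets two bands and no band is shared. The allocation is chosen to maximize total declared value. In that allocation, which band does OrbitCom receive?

OrbitCom receives Band B.

This is a one-to-one assignment (maximum-weight bipartite matching).
Optimal: NorthTel→Band C ($851M), PeakComm→Band A ($912M), OrbitCom→Band B ($516M), AzureWave→Band G ($795M) — total 851+912+516+795 = $3074M.
Max-entry greedy (repeatedly take the single best remaining cell) gives $2686M, worse by 388.
Next-best assignment: NorthTel→Band C, PeakComm→Band B, OrbitCom→Band A, AzureWave→Band G = $3026M.
Swapping NorthTel↔AzureWave (NorthTel→Band G $873M, AzureWave→Band C $385M) loses 388.
Every other assignment is strictly worse.
OrbitCom's own top band is Band A ($817M), but forcing OrbitCom→Band A and reassigning the rest optimally gives only $3026M — worse by 48.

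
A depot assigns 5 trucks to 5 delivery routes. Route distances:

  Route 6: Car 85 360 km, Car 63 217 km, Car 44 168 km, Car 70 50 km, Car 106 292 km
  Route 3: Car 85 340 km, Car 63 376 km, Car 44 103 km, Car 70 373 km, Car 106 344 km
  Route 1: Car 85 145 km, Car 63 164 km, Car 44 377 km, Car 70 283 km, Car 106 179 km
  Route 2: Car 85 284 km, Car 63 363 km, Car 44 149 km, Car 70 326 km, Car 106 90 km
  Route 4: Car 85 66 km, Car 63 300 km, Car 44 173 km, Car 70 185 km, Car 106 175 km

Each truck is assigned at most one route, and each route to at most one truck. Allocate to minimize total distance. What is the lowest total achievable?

Minimum total: 473 km

This is the linear assignment problem.
Optimal: Car 85→Route 4 (66 km), Car 63→Route 1 (164 km), Car 44→Route 3 (103 km), Car 70→Route 6 (50 km), Car 106→Route 2 (90 km) — total 66+164+103+50+90 = 473 km.
Column-greedy (each route in turn goes to its cheapest remaining truck) gives 688 km, worse by 215.
Checked against all permutations: 473 km is optimal.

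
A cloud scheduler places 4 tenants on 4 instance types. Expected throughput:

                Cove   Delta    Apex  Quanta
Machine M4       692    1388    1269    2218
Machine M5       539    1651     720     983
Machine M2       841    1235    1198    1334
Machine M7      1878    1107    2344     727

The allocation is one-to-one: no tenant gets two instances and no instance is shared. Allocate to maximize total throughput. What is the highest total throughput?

Optimal: Cove→Machine M2 (841 ops/s), Delta→Machine M5 (1651 ops/s), Apex→Machine M7 (2344 ops/s), Quanta→Machine M4 (2218 ops/s) — total 841+1651+2344+2218 = 7054 ops/s.
Column-greedy (each instance in turn goes to its best remaining tenant) gives 6945 ops/s, worse by 109.
Next-best assignment: Cove→Machine M7, Delta→Machine M5, Apex→Machine M2, Quanta→Machine M4 = 6945 ops/s.

Maximum total: 7054 ops/s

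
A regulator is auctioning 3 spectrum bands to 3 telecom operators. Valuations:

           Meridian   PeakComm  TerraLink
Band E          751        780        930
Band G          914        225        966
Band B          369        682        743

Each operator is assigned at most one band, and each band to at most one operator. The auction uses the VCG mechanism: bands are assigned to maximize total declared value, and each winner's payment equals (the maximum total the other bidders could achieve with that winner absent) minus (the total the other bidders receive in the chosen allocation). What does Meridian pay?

Efficient allocation: Meridian→Band G ($914M), PeakComm→Band B ($682M), TerraLink→Band E ($930M); total welfare W = $2526M.
Meridian receives Band G at value $914M, so the others get W − 914 = $1612M.
Without Meridian: best allocation of the remaining 2 bidders over all 3 bands is PeakComm→Band E ($780M), TerraLink→Band G ($966M), total $1746M.
VCG payment = (others' best without Meridian) − (others' welfare with Meridian) = 1746 − 1612 = $134M.

Meridian pays $134M.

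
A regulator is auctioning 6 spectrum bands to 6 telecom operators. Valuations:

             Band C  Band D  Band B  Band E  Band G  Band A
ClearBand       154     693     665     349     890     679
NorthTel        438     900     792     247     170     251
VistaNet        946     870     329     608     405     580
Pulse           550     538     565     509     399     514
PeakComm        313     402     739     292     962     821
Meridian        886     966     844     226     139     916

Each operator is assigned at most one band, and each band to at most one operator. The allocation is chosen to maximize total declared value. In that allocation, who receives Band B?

Optimal: ClearBand→Band G ($890M), NorthTel→Band B ($792M), VistaNet→Band C ($946M), Pulse→Band E ($509M), PeakComm→Band A ($821M), Meridian→Band D ($966M) — total 890+792+946+509+821+966 = $4924M.
Column-greedy (each band in turn goes to its best remaining operator) gives $4854M, worse by 70.
Next-best assignment: ClearBand→Band G, NorthTel→Band D, VistaNet→Band C, Pulse→Band E, PeakComm→Band A, Meridian→Band B = $4910M.
Swapping ClearBand↔Pulse (ClearBand→Band E $349M, Pulse→Band G $399M) loses 651.
NorthTel's own top band is Band D ($900M), but forcing NorthTel→Band D and reassigning the rest optimally gives only $4910M — worse by 14.

NorthTel receives Band B.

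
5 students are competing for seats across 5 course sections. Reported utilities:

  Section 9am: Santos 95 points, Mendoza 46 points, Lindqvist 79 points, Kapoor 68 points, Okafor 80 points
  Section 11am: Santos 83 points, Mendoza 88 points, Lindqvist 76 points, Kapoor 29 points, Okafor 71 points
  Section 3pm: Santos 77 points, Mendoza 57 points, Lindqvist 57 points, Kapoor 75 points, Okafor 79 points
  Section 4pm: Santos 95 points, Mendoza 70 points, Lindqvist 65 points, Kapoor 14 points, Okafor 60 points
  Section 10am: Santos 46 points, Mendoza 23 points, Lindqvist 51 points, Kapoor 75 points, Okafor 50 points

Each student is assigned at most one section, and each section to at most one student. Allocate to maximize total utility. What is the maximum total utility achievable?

Optimal: Santos→Section 4pm (95 points), Mendoza→Section 11am (88 points), Lindqvist→Section 9am (79 points), Kapoor→Section 10am (75 points), Okafor→Section 3pm (79 points) — total 95+88+79+75+79 = 416 points.
Column-greedy (each section in turn goes to its best remaining student) gives 402 points, worse by 14.
Checked against all permutations: 416 points is optimal.

Max total: 416 points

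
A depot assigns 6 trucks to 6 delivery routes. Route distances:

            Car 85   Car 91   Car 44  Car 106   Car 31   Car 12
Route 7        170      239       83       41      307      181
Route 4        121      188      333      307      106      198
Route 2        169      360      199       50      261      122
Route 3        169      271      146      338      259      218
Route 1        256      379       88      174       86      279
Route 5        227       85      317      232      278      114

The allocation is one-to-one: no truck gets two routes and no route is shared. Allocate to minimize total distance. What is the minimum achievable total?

Optimal: Car 85→Route 4 (121 km), Car 91→Route 5 (85 km), Car 44→Route 3 (146 km), Car 106→Route 7 (41 km), Car 31→Route 1 (86 km), Car 12→Route 2 (122 km) — total 121+85+146+41+86+122 = 601 km.
Next-best assignment: Car 85→Route 3, Car 91→Route 5, Car 44→Route 1, Car 106→Route 7, Car 31→Route 4, Car 12→Route 2 = 611 km.

Minimum total: 601 km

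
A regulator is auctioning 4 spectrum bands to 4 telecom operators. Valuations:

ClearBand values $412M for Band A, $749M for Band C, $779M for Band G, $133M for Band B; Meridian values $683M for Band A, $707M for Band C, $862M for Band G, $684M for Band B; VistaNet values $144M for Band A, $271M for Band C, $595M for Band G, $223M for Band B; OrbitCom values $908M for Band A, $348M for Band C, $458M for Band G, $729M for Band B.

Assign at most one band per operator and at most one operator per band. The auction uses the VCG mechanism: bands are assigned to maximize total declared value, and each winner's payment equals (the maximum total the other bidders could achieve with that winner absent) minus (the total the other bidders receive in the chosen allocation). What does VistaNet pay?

VistaNet pays $178M.

Efficient allocation: ClearBand→Band C ($749M), Meridian→Band B ($684M), VistaNet→Band G ($595M), OrbitCom→Band A ($908M); total welfare W = $2936M.
VistaNet receives Band G at value $595M, so the others get W − 595 = $2341M.
Without VistaNet: best allocation of the remaining 3 bidders over all 4 bands is ClearBand→Band C ($749M), Meridian→Band G ($862M), OrbitCom→Band A ($908M), total $2519M.
VCG payment = (others' best without VistaNet) − (others' welfare with VistaNet) = 2519 − 2341 = $178M.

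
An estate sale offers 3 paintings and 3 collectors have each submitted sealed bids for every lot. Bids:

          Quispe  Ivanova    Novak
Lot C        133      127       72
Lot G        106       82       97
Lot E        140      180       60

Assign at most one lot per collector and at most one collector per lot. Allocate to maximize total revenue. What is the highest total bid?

Optimal: Quispe→Lot C ($133), Ivanova→Lot E ($180), Novak→Lot G ($97) — total 133+180+97 = $410.
Row-greedy (each collector in turn takes its best remaining lot) gives $364, worse by 46.
Every other assignment is strictly worse.

Max total: $410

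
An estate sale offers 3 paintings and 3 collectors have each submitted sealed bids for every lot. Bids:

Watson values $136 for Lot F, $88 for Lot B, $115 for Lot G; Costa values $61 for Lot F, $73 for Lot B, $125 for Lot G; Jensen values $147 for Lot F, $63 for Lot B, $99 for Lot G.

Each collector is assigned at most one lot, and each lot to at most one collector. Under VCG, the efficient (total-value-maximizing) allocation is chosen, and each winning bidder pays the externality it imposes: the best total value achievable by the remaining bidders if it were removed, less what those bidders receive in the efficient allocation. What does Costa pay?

Costa pays $27.

Efficient allocation: Watson→Lot B ($88), Costa→Lot G ($125), Jensen→Lot F ($147); total welfare W = $360.
Costa receives Lot G at value $125, so the others get W − 125 = $235.
Without Costa: best allocation of the remaining 2 bidders over all 3 lots is Watson→Lot G ($115), Jensen→Lot F ($147), total $262.
VCG payment = (others' best without Costa) − (others' welfare with Costa) = 262 − 235 = $27.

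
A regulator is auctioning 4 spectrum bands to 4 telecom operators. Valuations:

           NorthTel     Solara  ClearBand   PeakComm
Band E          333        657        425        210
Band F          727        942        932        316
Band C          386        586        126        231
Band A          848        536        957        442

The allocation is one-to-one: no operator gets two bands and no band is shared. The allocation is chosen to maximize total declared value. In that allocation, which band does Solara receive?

This is the linear assignment problem.
Optimal: NorthTel→Band A ($848M), Solara→Band E ($657M), ClearBand→Band F ($932M), PeakComm→Band C ($231M) — total 848+657+932+231 = $2668M.
Max-entry greedy (repeatedly take the single best remaining cell) gives $2495M, worse by 173.
Swapping ClearBand↔NorthTel (ClearBand→Band A $957M, NorthTel→Band F $727M) loses 96.
Checked against all permutations: $2668M is optimal.
Solara's own top band is Band F ($942M), but forcing Solara→Band F and reassigning the rest optimally gives only $2495M — worse by 173.

Solara receives Band E.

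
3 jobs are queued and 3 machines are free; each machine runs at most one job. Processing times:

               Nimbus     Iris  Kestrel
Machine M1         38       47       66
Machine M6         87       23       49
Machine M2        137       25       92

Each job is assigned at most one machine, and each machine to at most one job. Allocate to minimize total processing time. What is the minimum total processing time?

Min total: 112 min

Optimal: Nimbus→Machine M1 (38 min), Iris→Machine M2 (25 min), Kestrel→Machine M6 (49 min) — total 38+25+49 = 112 min.
Min-entry greedy (repeatedly take the single cheapest remaining cell) gives 153 min, worse by 41.
Swapping Iris↔Nimbus (Iris→Machine M1 47 min, Nimbus→Machine M2 137 min) adds 121.
Checked against all permutations: 112 min is optimal.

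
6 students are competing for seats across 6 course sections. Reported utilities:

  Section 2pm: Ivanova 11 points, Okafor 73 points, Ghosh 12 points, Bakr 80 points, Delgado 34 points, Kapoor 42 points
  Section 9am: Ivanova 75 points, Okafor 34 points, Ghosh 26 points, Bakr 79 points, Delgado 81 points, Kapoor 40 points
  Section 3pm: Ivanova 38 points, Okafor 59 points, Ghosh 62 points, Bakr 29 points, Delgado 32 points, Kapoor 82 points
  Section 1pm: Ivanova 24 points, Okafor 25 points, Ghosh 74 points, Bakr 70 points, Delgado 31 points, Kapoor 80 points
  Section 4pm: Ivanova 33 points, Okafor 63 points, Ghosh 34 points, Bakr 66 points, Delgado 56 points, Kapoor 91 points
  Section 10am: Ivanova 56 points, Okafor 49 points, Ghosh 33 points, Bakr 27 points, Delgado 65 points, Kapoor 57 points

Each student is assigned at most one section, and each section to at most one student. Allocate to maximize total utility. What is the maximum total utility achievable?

Max total: 444 points

This is the linear assignment problem.
Optimal: Ivanova→Section 9am (75 points), Okafor→Section 3pm (59 points), Ghosh→Section 1pm (74 points), Bakr→Section 2pm (80 points), Delgado→Section 10am (65 points), Kapoor→Section 4pm (91 points) — total 75+59+74+80+65+91 = 444 points.
Max-entry greedy (repeatedly take the single best remaining cell) gives 441 points, worse by 3.
Swapping Ivanova↔Bakr (Ivanova→Section 2pm 11 points, Bakr→Section 9am 79 points) loses 65.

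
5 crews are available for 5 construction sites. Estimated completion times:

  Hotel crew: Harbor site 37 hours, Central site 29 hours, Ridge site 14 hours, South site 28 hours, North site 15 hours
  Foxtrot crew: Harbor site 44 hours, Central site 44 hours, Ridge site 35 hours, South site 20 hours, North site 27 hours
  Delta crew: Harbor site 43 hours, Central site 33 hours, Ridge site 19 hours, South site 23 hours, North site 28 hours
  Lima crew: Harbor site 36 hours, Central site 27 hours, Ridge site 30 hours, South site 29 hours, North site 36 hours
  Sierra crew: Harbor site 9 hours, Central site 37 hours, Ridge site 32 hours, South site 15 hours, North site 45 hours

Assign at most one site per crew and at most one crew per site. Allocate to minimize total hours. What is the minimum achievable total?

Minimum total: 90 hours

Treat this as an assignment problem: match each crew to one site.
Optimal: Hotel crew→North site (15 hours), Foxtrot crew→South site (20 hours), Delta crew→Ridge site (19 hours), Lima crew→Central site (27 hours), Sierra crew→Harbor site (9 hours) — total 15+20+19+27+9 = 90 hours.
Min-entry greedy (repeatedly take the single cheapest remaining cell) gives 98 hours, worse by 8.
Swapping Delta crew↔Lima crew (Delta crew→Central site 33 hours, Lima crew→Ridge site 30 hours) adds 17.
No other one-to-one assignment undercuts 90 hours.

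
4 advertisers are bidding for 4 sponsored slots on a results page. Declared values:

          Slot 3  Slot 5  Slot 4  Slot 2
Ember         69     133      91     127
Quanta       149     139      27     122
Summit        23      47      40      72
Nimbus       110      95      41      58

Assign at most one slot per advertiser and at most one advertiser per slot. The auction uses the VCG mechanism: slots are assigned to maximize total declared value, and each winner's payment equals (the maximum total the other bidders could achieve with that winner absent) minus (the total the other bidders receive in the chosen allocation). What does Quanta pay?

Efficient allocation: Ember→Slot 2 ($127), Quanta→Slot 5 ($139), Summit→Slot 4 ($40), Nimbus→Slot 3 ($110); total welfare W = $416.
Quanta receives Slot 5 at value $139, so the others get W − 139 = $277.
Without Quanta: best allocation of the remaining 3 bidders over all 4 slots is Ember→Slot 5 ($133), Summit→Slot 2 ($72), Nimbus→Slot 3 ($110), total $315.
VCG payment = (others' best without Quanta) − (others' welfare with Quanta) = 315 − 277 = $38.

Quanta pays $38.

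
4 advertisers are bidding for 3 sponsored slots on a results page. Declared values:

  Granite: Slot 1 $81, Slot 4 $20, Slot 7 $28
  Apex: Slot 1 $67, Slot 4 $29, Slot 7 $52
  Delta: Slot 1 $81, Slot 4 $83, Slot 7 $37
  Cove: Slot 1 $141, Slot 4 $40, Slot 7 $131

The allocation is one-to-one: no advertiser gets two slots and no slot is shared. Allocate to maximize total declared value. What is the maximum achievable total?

Maximum total: $295

Optimal: Granite→Slot 1 ($81), Delta→Slot 4 ($83), Cove→Slot 7 ($131) — total 81+83+131 = $295.
Max-entry greedy (repeatedly take the single best remaining cell) gives $276, worse by 19.
Checked against all permutations: $295 is optimal.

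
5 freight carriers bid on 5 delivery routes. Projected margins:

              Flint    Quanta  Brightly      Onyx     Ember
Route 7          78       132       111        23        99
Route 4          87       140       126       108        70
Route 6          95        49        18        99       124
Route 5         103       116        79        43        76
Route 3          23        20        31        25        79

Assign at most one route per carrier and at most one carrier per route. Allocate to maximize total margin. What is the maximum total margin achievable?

Treat this as an assignment problem: match each carrier to one route.
Optimal: Flint→Route 5 ($103k), Quanta→Route 7 ($132k), Brightly→Route 4 ($126k), Onyx→Route 6 ($99k), Ember→Route 3 ($79k) — total 103+132+126+99+79 = $539k.
Max-entry greedy (repeatedly take the single best remaining cell) gives $503k, worse by 36.
Next-best assignment: Flint→Route 5, Quanta→Route 4, Brightly→Route 7, Onyx→Route 6, Ember→Route 3 = $532k.
Every other assignment is strictly worse.

Maximum total: $539k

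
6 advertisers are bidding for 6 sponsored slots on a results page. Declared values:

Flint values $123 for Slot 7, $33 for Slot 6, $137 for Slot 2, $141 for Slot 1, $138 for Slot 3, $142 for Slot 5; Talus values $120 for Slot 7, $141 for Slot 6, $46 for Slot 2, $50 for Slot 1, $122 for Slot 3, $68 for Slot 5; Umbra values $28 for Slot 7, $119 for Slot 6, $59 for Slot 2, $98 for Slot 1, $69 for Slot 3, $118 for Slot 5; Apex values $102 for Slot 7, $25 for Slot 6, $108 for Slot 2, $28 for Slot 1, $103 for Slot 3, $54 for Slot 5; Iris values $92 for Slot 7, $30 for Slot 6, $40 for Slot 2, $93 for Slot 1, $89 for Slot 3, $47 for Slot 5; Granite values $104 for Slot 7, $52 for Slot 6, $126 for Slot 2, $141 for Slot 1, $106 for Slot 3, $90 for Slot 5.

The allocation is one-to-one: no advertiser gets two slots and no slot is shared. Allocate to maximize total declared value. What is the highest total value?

Optimal: Flint→Slot 3 ($138), Talus→Slot 6 ($141), Umbra→Slot 5 ($118), Apex→Slot 2 ($108), Iris→Slot 7 ($92), Granite→Slot 1 ($141) — total 138+141+118+108+92+141 = $738.
Column-greedy (each slot in turn goes to its best remaining advertiser) gives $638, worse by 100.
Swapping Flint↔Iris (Flint→Slot 7 $123, Iris→Slot 3 $89) loses 18.
Checked against all permutations: $738 is optimal.

Maximum total: $738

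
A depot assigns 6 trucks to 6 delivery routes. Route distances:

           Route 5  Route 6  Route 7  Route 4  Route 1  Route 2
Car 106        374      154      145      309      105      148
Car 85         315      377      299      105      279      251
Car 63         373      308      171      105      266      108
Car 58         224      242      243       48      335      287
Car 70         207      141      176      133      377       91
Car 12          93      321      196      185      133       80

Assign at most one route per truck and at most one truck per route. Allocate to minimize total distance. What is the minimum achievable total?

Minimum total: 794 km

Treat this as an assignment problem: match each truck to one route.
Optimal: Car 106→Route 1 (105 km), Car 85→Route 7 (299 km), Car 63→Route 2 (108 km), Car 58→Route 4 (48 km), Car 70→Route 6 (141 km), Car 12→Route 5 (93 km) — total 105+299+108+48+141+93 = 794 km.
Min-entry greedy (repeatedly take the single cheapest remaining cell) gives 860 km, worse by 66.
Swapping Car 58↔Car 85 (Car 58→Route 7 243 km, Car 85→Route 4 105 km) adds 1.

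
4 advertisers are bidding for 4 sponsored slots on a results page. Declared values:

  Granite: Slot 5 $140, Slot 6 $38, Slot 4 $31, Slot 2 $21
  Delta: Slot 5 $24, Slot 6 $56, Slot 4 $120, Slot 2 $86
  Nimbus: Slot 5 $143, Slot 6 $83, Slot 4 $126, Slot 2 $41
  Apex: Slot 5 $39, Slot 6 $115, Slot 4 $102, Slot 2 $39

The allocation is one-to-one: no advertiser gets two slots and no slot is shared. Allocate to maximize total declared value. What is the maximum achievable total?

Treat this as an assignment problem: match each advertiser to one slot.
Optimal: Granite→Slot 5 ($140), Delta→Slot 2 ($86), Nimbus→Slot 4 ($126), Apex→Slot 6 ($115) — total 140+86+126+115 = $467.
Row-greedy (each advertiser in turn takes its best remaining slot) gives $382, worse by 85.
Next-best assignment: Granite→Slot 5, Delta→Slot 4, Nimbus→Slot 2, Apex→Slot 6 = $416.

Max total: $467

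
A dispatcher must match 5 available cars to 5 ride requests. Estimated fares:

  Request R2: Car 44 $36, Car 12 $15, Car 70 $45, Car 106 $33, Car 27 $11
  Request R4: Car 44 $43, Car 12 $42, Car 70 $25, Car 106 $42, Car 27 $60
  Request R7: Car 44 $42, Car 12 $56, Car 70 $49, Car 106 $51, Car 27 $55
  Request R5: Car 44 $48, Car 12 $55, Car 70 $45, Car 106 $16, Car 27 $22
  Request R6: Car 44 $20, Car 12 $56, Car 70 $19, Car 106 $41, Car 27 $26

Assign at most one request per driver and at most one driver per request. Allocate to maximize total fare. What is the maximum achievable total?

Optimal: Car 44→Request R5 ($48), Car 12→Request R6 ($56), Car 70→Request R2 ($45), Car 106→Request R7 ($51), Car 27→Request R4 ($60) — total 48+56+45+51+60 = $260.
Next-best assignment: Car 44→Request R5, Car 12→Request R7, Car 70→Request R2, Car 106→Request R6, Car 27→Request R4 = $250.

Maximum total: $260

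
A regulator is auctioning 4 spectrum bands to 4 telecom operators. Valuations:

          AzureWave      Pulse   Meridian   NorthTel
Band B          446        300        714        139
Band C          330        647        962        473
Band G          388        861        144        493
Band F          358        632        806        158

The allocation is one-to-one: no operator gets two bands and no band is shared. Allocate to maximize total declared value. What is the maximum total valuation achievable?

Max total: $2586M

This is the linear assignment problem.
Optimal: AzureWave→Band B ($446M), Pulse→Band G ($861M), Meridian→Band F ($806M), NorthTel→Band C ($473M) — total 446+861+806+473 = $2586M.
Row-greedy (each operator in turn takes its best remaining band) gives $2427M, worse by 159.
Next-best assignment: AzureWave→Band B, Pulse→Band F, Meridian→Band C, NorthTel→Band G = $2533M.
Swapping Pulse↔AzureWave (Pulse→Band B $300M, AzureWave→Band G $388M) loses 619.
Checked against all permutations: $2586M is optimal.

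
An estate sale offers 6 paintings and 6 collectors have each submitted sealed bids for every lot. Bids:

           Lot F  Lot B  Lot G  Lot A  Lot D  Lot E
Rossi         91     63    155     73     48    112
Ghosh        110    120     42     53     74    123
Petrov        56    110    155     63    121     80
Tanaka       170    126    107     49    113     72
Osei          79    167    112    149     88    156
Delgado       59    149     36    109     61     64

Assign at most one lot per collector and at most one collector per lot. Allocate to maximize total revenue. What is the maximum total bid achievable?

Max total: $867

Optimal: Rossi→Lot G ($155), Ghosh→Lot E ($123), Petrov→Lot D ($121), Tanaka→Lot F ($170), Osei→Lot A ($149), Delgado→Lot B ($149) — total 155+123+121+170+149+149 = $867.
Max-entry greedy (repeatedly take the single best remaining cell) gives $845, worse by 22.
Checked against all permutations: $867 is optimal.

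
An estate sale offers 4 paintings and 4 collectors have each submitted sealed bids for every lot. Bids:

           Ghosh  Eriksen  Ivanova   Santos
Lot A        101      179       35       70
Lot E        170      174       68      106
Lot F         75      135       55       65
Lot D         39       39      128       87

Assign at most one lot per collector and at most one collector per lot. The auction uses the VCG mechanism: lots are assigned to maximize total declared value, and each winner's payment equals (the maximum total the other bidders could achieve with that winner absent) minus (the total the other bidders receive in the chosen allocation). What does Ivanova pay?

Efficient allocation: Ghosh→Lot E ($170), Eriksen→Lot A ($179), Ivanova→Lot D ($128), Santos→Lot F ($65); total welfare W = $542.
Ivanova receives Lot D at value $128, so the others get W − 128 = $414.
Without Ivanova: best allocation of the remaining 3 bidders over all 4 lots is Ghosh→Lot E ($170), Eriksen→Lot A ($179), Santos→Lot D ($87), total $436.
VCG payment = (others' best without Ivanova) − (others' welfare with Ivanova) = 436 − 414 = $22.

Ivanova pays $22.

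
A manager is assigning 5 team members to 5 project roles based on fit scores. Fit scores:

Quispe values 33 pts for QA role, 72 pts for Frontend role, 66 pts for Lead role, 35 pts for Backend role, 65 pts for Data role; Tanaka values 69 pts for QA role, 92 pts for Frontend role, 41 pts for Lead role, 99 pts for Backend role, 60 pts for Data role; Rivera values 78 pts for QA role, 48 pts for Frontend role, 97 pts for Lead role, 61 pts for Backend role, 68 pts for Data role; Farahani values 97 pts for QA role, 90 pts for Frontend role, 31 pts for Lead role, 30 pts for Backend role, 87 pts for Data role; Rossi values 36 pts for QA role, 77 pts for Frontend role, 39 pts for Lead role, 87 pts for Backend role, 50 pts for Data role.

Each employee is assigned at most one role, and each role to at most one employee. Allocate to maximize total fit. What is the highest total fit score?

Optimal: Quispe→Data role (65 pts), Tanaka→Frontend role (92 pts), Rivera→Lead role (97 pts), Farahani→QA role (97 pts), Rossi→Backend role (87 pts) — total 65+92+97+97+87 = 438 pts.
Max-entry greedy (repeatedly take the single best remaining cell) gives 435 pts, worse by 3.
Every other assignment is strictly worse.

Maximum total: 438 pts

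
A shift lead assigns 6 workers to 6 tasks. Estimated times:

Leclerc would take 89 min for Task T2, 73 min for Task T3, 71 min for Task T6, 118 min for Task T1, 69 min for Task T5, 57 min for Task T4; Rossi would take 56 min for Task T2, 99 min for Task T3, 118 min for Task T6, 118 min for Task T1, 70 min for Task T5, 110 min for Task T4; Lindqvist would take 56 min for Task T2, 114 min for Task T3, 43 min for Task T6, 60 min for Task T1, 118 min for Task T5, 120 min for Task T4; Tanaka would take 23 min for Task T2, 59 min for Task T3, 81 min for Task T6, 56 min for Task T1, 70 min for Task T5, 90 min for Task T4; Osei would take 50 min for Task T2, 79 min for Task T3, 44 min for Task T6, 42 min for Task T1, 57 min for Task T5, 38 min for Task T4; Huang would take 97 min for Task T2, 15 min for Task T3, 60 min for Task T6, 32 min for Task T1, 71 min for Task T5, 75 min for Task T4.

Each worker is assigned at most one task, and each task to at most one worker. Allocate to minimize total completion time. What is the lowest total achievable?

Minimum total: 250 min

Optimal: Leclerc→Task T4 (57 min), Rossi→Task T5 (70 min), Lindqvist→Task T6 (43 min), Tanaka→Task T2 (23 min), Osei→Task T1 (42 min), Huang→Task T3 (15 min) — total 57+70+43+23+42+15 = 250 min.
Row-greedy (each worker in turn takes its cheapest remaining task) gives 284 min, worse by 34.
Next-best assignment: Leclerc→Task T4, Rossi→Task T5, Lindqvist→Task T1, Tanaka→Task T2, Osei→Task T6, Huang→Task T3 = 269 min.
Checked against all permutations: 250 min is optimal.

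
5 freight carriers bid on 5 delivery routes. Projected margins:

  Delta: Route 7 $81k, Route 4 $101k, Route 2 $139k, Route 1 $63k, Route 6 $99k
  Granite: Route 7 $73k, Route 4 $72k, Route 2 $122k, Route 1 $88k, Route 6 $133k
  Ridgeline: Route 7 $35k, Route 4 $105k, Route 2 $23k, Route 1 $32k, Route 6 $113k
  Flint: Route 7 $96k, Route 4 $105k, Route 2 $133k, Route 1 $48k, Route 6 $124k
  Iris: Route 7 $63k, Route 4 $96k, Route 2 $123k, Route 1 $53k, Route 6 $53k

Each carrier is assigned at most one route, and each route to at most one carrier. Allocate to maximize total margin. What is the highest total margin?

Optimal: Delta→Route 2 ($139k), Granite→Route 1 ($88k), Ridgeline→Route 6 ($113k), Flint→Route 7 ($96k), Iris→Route 4 ($96k) — total 139+88+113+96+96 = $532k.
Max-entry greedy (repeatedly take the single best remaining cell) gives $526k, worse by 6.
Next-best assignment: Delta→Route 2, Granite→Route 6, Ridgeline→Route 4, Flint→Route 7, Iris→Route 1 = $526k.

Maximum total: $532k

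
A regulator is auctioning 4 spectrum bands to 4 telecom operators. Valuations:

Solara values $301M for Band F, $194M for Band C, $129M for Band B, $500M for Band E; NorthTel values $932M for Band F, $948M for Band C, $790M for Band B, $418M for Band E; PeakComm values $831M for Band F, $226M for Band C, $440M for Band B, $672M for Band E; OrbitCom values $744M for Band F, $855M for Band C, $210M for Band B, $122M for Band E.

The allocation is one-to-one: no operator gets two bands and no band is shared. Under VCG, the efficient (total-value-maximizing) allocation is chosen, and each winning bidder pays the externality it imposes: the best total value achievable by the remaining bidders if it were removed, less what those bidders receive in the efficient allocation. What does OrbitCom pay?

Efficient allocation: Solara→Band E ($500M), NorthTel→Band B ($790M), PeakComm→Band F ($831M), OrbitCom→Band C ($855M); total welfare W = $2976M.
OrbitCom receives Band C at value $855M, so the others get W − 855 = $2121M.
Without OrbitCom: best allocation of the remaining 3 bidders over all 4 bands is Solara→Band E ($500M), NorthTel→Band C ($948M), PeakComm→Band F ($831M), total $2279M.
VCG payment = (others' best without OrbitCom) − (others' welfare with OrbitCom) = 2279 − 2121 = $158M.

OrbitCom pays $158M.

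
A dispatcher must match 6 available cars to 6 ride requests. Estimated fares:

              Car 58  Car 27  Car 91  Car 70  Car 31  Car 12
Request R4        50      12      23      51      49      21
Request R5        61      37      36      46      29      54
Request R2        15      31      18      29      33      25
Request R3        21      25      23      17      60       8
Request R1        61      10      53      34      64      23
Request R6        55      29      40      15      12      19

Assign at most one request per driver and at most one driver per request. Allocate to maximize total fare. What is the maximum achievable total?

Max total: $304

This is a one-to-one assignment (maximum-weight bipartite matching).
Optimal: Car 58→Request R6 ($55), Car 27→Request R2 ($31), Car 91→Request R1 ($53), Car 70→Request R4 ($51), Car 31→Request R3 ($60), Car 12→Request R5 ($54) — total 55+31+53+51+60+54 = $304.
Max-entry greedy (repeatedly take the single best remaining cell) gives $255, worse by 49.
Swapping Car 27↔Car 31 (Car 27→Request R3 $25, Car 31→Request R2 $33) loses 33.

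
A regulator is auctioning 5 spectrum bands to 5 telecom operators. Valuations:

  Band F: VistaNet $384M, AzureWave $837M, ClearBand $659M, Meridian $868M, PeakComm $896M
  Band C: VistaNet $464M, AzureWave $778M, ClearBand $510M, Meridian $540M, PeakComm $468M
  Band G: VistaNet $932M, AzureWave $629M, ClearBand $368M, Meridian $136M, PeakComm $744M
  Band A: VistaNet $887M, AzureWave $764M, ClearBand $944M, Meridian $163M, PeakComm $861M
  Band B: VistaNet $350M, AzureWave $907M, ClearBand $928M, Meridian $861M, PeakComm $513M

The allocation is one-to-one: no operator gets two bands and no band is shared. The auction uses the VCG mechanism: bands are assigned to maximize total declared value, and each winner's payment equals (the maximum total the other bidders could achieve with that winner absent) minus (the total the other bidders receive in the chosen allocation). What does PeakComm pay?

Efficient allocation: VistaNet→Band G ($932M), AzureWave→Band C ($778M), ClearBand→Band A ($944M), Meridian→Band B ($861M), PeakComm→Band F ($896M); total welfare W = $4411M.
PeakComm receives Band F at value $896M, so the others get W − 896 = $3515M.
Without PeakComm: best allocation of the remaining 4 bidders over all 5 bands is VistaNet→Band G ($932M), AzureWave→Band B ($907M), ClearBand→Band A ($944M), Meridian→Band F ($868M), total $3651M.
VCG payment = (others' best without PeakComm) − (others' welfare with PeakComm) = 3651 − 3515 = $136M.

PeakComm pays $136M.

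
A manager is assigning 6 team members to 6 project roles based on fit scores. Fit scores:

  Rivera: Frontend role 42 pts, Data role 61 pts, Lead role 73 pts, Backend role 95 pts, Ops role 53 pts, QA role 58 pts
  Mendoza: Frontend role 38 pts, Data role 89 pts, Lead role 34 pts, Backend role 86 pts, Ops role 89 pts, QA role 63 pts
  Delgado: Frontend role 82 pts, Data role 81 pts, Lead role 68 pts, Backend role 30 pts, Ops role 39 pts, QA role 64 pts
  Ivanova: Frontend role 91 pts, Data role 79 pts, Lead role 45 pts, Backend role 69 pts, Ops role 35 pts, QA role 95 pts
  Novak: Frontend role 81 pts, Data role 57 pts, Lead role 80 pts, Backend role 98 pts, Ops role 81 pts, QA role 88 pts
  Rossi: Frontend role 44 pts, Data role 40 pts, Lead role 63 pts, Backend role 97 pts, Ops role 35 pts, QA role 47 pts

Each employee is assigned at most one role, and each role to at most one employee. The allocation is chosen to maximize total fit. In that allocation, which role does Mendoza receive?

Optimal: Rivera→Lead role (73 pts), Mendoza→Ops role (89 pts), Delgado→Data role (81 pts), Ivanova→Frontend role (91 pts), Novak→QA role (88 pts), Rossi→Backend role (97 pts) — total 73+89+81+91+88+97 = 519 pts.
Column-greedy (each role in turn goes to its best remaining employee) gives 474 pts, worse by 45.
Mendoza's own top role is Data role (89 pts), but forcing Mendoza→Data role and reassigning the rest optimally gives only 517 pts — worse by 2.

Mendoza receives Ops role.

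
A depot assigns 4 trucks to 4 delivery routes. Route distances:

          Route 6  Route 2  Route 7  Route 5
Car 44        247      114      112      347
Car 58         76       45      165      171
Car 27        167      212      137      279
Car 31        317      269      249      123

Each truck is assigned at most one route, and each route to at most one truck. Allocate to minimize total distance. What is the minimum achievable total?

Optimal: Car 44→Route 7 (112 km), Car 58→Route 2 (45 km), Car 27→Route 6 (167 km), Car 31→Route 5 (123 km) — total 112+45+167+123 = 447 km.
Column-greedy (each route in turn goes to its cheapest remaining truck) gives 450 km, worse by 3.
Every other assignment is strictly worse.

Min total: 447 km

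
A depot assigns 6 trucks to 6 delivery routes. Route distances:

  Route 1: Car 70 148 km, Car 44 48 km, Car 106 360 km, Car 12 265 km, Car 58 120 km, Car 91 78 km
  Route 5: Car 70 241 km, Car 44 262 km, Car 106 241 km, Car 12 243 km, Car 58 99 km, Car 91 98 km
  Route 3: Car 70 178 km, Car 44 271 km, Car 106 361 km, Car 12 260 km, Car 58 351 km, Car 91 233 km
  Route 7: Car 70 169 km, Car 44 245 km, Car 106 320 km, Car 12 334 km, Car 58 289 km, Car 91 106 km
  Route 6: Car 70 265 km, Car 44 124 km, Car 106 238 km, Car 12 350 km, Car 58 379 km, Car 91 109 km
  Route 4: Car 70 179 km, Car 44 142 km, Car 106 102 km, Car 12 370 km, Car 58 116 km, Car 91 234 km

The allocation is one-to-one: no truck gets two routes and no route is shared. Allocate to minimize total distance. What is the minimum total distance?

Treat this as an assignment problem: match each truck to one route.
Optimal: Car 70→Route 7 (169 km), Car 44→Route 1 (48 km), Car 106→Route 4 (102 km), Car 12→Route 3 (260 km), Car 58→Route 5 (99 km), Car 91→Route 6 (109 km) — total 169+48+102+260+99+109 = 787 km.
Row-greedy (each truck in turn takes its cheapest remaining route) gives 1139 km, worse by 352.
Swapping Car 58↔Car 12 (Car 58→Route 3 351 km, Car 12→Route 5 243 km) adds 235.

Minimum total: 787 km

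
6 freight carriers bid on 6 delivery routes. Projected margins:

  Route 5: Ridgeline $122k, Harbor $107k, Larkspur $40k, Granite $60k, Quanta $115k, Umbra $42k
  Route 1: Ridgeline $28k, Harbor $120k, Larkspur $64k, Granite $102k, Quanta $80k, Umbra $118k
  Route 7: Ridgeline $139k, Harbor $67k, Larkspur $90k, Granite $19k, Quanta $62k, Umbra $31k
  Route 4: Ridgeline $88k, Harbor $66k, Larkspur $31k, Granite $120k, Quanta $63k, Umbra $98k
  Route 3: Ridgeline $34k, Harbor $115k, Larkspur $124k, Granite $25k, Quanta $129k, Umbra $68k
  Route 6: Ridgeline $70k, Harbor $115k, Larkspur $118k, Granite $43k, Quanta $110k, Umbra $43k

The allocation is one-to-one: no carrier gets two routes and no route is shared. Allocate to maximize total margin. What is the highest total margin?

Optimal: Ridgeline→Route 7 ($139k), Harbor→Route 5 ($107k), Larkspur→Route 6 ($118k), Granite→Route 4 ($120k), Quanta→Route 3 ($129k), Umbra→Route 1 ($118k) — total 139+107+118+120+129+118 = $731k.
Column-greedy (each route in turn goes to its best remaining carrier) gives $624k, worse by 107.
No other one-to-one assignment exceeds $731k.

Maximum total: $731k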